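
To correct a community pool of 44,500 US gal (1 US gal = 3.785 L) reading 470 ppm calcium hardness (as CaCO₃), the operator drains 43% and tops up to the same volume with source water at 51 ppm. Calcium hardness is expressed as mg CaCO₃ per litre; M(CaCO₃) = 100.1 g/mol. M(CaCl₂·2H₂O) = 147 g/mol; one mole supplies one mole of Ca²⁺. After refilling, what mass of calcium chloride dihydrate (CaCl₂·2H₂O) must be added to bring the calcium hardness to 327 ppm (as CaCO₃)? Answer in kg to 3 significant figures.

Volume: 44,500 US gal × 3.785 L/gal = 168,432 L.
After draining 43% and refilling: 470 × 0.57 + 51 × 0.43 = 289.83 ppm.
Deficit to target: 327 − 289.83 = 37.17 mg/L.
As CaCO₃: 37.17 mg/L × 168,432 L = 6261 g; ÷ 100.1 = 62.54 mol Ca²⁺.
Mass: 62.54 × 147 = 9194 g.

9.19 kg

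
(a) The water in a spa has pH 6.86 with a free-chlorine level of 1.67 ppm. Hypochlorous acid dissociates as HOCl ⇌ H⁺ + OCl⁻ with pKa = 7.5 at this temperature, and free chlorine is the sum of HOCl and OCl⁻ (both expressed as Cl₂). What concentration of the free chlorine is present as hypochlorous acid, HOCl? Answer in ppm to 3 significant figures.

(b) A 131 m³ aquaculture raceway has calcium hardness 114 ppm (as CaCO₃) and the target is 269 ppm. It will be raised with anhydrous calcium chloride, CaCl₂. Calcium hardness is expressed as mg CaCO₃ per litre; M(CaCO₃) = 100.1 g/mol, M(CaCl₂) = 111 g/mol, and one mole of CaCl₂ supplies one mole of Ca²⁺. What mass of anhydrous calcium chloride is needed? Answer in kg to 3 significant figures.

(a) [OCl⁻]/[HOCl] = 10^(pH − pKa) = 10^(6.86 − 7.5) = 10^-0.64 = 0.2291.
(a) Fraction as HOCl = 1 / (1 + 0.2291) = 0.8136.
(a) HOCl = 0.8136 × 1.67 ppm = 1.359 ppm.

(b) Volume: 131 m³ = 131,000 L.
(b) Hardness to add: (269 − 114) = 155 mg/L as CaCO₃ × 131,000 L = 20,300 g as CaCO₃.
(b) Moles of Ca²⁺ (1 mol Ca²⁺ ≡ 1 mol CaCO₃): 20,300 / 100.1 g/mol = 202.8 mol.
(b) Mass of CaCl₂: 202.8 × 111 = 22,520 g.

(a) 1.36 ppm; (b) 22.5 kg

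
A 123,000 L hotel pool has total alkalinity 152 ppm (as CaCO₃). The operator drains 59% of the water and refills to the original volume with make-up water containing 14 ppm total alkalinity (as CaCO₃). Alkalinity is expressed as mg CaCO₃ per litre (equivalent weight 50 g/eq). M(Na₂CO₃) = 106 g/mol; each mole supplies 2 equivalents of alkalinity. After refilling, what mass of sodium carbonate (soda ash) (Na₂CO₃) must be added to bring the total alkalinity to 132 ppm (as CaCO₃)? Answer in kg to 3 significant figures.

After draining 59% and refilling: 152 × 0.41 + 14 × 0.59 = 70.58 ppm.
Deficit to target: 132 − 70.58 = 61.42 mg/L.
As CaCO₃: 61.42 mg/L × 123,000 L = 7555 g; ÷ 50 g/eq ÷ 2 = 75.55 mol Na₂CO₃.
Mass: 75.55 × 106 = 8008 g.

8.01 kg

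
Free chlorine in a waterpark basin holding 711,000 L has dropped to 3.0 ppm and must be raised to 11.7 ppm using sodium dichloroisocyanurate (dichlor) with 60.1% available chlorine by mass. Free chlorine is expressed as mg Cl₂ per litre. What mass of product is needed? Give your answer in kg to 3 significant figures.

Chlorine deficit: 11.7 − 3.0 = 8.7 ppm = 8.7 mg/L as Cl₂.
Cl₂ equivalent needed: 8.7 mg/L × 711,000 L = 6,186,000 mg = 6186 g.
Product at 60.1% available chlorine: 6186 / 0.601 = 10,290 g.

10.3 kg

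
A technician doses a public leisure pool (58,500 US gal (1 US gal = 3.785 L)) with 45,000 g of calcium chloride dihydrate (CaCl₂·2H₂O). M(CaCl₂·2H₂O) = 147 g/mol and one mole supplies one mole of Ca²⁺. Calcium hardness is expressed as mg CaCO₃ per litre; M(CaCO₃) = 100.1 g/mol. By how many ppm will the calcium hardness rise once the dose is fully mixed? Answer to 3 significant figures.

138 ppm

Volume: 58,500 US gal × 3.785 L/gal = 221,422 L.
Moles of Ca²⁺: 45,000 g ÷ 147 g/mol = 306.1 mol.
As CaCO₃: 306.1 mol × 100.1 g/mol = 30,640 g.
Rise: 30,640 g / 221,422 L × 1000 = 138.4 mg/L.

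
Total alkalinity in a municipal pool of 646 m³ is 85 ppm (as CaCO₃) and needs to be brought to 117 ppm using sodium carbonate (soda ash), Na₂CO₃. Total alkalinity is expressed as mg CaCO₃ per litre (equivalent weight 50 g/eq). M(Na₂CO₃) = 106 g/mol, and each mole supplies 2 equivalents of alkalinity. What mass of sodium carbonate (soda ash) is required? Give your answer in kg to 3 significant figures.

Volume: 646 m³ = 646,000 L.
Alkalinity to add: (117 − 85) = 32 mg/L as CaCO₃ × 646,000 L = 20,670 g as CaCO₃.
Equivalents: 20,670 g ÷ 50 g/eq = 413.4 eq.
Each mole of Na₂CO₃ supplies 2 eq, so 413.4 / 2 = 206.7 mol.
Mass: 206.7 mol × 106 g/mol = 21,910 g.

21.9 kg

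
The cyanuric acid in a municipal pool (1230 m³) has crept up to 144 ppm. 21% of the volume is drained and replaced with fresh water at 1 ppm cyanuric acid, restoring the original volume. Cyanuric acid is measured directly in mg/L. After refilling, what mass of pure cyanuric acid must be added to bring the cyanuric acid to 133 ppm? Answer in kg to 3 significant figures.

Volume: 1230 m³ = 1,230,000 L.
After draining 21% and refilling: 144 × 0.79 + 1 × 0.21 = 113.97 ppm.
Deficit to target: 133 − 113.97 = 19.03 mg/L.
Mass: 19.03 mg/L × 1,230,000 L = 23,410 g cyanuric acid.

23.4 kg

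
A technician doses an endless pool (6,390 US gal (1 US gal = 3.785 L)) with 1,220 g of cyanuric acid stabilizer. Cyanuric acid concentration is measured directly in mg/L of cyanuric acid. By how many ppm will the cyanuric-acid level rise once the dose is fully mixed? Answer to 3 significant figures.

50.4 ppm

Volume: 6,390 US gal × 3.785 L/gal = 24,186 L.
Rise: 1,220 g / 24,186 L × 1000 = 50.44 mg/L.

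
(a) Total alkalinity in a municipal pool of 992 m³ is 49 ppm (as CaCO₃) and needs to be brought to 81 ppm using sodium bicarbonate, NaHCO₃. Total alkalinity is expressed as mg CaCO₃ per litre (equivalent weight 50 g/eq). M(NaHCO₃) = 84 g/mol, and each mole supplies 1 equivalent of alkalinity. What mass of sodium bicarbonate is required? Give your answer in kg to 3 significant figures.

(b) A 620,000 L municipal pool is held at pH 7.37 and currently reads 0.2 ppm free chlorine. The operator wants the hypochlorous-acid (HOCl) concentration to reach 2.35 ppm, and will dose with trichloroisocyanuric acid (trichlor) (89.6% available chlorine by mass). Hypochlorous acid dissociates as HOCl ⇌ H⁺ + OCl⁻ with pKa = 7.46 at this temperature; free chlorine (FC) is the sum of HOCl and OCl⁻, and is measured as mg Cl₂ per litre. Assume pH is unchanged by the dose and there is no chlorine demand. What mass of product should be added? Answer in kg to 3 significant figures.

(a) Volume: 992 m³ = 992,000 L.
(a) Alkalinity to add: (81 − 49) = 32 mg/L as CaCO₃ × 992,000 L = 31,740 g as CaCO₃.
(a) Equivalents: 31,740 g ÷ 50 g/eq = 634.9 eq.
(a) NaHCO₃ supplies 1 eq per mole → 634.9 mol.
(a) Mass: 634.9 mol × 84 g/mol = 53,330 g.

(b) [OCl⁻]/[HOCl] = 10^(pH − pKa) = 10^(7.37 − 7.46) = 0.8128; fraction as HOCl = 1/(1 + 0.8128) = 0.5516.
(b) Free chlorine required for 2.35 ppm HOCl: 2.35 / 0.5516 = 4.26 ppm.
(b) FC to add: 4.26 − 0.2 = 4.06 mg/L as Cl₂.
(b) Cl₂ equivalent: 4.06 mg/L × 620,000 L = 2517 g.
(b) Product at 89.6% available Cl: 2517 / 0.896 = 2809 g.

(a) 53.3 kg; (b) 2.81 kg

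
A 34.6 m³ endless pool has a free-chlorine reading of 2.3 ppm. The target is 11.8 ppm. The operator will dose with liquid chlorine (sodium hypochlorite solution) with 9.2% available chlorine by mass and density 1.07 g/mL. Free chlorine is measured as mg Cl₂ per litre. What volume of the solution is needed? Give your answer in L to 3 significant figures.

Volume: 34.6 m³ = 34,600 L.
Chlorine deficit: 11.8 − 2.3 = 9.5 ppm = 9.5 mg/L as Cl₂.
Cl₂ equivalent needed: 9.5 mg/L × 34,600 L = 328,700 mg = 328.7 g.
Product at 9.2% available chlorine: 328.7 / 0.092 = 3573 g.
Volume at density 1.07 g/mL: 3573 g ÷ 1.07 g/mL = 3339 mL.

3.34 L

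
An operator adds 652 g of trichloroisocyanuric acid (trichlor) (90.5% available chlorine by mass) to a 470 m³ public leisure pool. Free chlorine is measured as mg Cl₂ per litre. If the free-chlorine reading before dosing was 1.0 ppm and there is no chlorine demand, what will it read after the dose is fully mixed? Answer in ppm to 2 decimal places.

2.26 ppm

Volume: 470 m³ = 470,000 L.
Available chlorine delivered: 652 g × 0.905 = 590.1 g as Cl₂.
Concentration rise: 590.1 g / 470,000 L = 1.255 mg/L = 1.26 ppm.
Final FC: 1.0 + 1.26 = 2.26 ppm.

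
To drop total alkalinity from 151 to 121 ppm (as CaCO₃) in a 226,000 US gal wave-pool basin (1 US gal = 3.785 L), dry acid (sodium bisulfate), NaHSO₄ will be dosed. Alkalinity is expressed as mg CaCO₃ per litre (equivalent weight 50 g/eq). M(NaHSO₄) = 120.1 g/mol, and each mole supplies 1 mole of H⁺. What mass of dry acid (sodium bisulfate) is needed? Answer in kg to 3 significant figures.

61.6 kg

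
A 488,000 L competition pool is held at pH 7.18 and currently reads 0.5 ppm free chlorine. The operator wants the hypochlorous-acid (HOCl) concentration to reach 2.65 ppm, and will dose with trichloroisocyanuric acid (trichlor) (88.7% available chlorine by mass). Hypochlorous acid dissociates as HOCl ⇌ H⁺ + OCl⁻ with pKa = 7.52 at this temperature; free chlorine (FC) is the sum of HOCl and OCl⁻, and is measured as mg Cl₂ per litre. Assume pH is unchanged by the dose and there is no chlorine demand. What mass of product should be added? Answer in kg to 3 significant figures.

1.85 kg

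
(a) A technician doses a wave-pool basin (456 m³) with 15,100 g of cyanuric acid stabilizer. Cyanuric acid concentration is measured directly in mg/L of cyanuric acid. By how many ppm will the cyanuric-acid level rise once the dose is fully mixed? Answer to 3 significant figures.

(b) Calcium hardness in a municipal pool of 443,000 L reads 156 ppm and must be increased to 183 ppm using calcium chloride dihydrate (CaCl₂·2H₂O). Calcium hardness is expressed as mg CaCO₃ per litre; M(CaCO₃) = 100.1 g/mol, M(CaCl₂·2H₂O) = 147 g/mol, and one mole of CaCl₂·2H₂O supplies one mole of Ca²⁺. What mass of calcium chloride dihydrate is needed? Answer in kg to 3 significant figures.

(a) Volume: 456 m³ = 456,000 L.
(a) Rise: 15,100 g / 456,000 L × 1000 = 33.11 mg/L.

(b) Hardness to add: (183 − 156) = 27 mg/L as CaCO₃ × 443,000 L = 11,960 g as CaCO₃.
(b) Moles of Ca²⁺ (1 mol Ca²⁺ ≡ 1 mol CaCO₃): 11,960 / 100.1 g/mol = 119.5 mol.
(b) Mass of CaCl₂·2H₂O: 119.5 × 147 = 17,570 g.

(a) 33.1 ppm; (b) 17.6 kg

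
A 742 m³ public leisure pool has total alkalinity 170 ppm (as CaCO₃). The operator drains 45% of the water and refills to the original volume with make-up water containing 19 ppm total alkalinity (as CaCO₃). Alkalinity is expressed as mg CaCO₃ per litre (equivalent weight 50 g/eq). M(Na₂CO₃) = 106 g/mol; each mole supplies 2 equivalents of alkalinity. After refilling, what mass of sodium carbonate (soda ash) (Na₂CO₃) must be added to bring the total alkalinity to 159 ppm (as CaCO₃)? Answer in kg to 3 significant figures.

Volume: 742 m³ = 742,000 L.
After draining 45% and refilling: 170 × 0.55 + 19 × 0.45 = 102.05 ppm.
Deficit to target: 159 − 102.05 = 56.95 mg/L.
As CaCO₃: 56.95 mg/L × 742,000 L = 42,260 g; ÷ 50 g/eq ÷ 2 = 422.6 mol Na₂CO₃.
Mass: 422.6 × 106 = 44,790 g.

44.8 kg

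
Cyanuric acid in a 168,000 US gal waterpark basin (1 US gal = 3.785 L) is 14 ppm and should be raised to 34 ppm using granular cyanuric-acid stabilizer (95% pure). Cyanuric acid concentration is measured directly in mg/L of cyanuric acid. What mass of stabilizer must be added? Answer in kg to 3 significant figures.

13.4 kg

Volume: 168,000 US gal × 3.785 L/gal = 635,880 L.
CYA to add: (34 − 14) = 20 mg/L × 635,880 L = 12,720 g cyanuric acid.
At 95% purity: 12,720 / 0.95 = 13,390 g product.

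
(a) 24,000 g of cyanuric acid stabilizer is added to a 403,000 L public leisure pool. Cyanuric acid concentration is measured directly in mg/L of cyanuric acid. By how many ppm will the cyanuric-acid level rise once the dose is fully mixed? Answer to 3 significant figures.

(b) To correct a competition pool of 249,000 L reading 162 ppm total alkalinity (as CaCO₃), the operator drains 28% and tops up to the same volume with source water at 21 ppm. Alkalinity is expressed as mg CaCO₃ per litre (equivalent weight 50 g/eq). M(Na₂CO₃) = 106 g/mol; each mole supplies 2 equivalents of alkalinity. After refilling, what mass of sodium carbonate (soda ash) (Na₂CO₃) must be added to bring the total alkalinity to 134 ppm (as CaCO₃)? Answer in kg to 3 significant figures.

(a) Rise: 24,000 g / 403,000 L × 1000 = 59.55 mg/L.

(b) After draining 28% and refilling: 162 × 0.72 + 21 × 0.28 = 122.52 ppm.
(b) Deficit to target: 134 − 122.52 = 11.48 mg/L.
(b) As CaCO₃: 11.48 mg/L × 249,000 L = 2859 g; ÷ 50 g/eq ÷ 2 = 28.59 mol Na₂CO₃.
(b) Mass: 28.59 × 106 = 3030 g.

(a) 59.6 ppm; (b) 3.03 kg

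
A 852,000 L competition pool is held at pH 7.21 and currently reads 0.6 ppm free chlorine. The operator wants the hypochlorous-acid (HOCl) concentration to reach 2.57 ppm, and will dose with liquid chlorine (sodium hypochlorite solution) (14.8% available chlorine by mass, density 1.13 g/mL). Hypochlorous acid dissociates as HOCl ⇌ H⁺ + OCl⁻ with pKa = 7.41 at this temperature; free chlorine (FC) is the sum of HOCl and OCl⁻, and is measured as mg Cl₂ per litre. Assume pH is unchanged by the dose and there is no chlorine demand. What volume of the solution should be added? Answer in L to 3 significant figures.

[OCl⁻]/[HOCl] = 10^(pH − pKa) = 10^(7.21 − 7.41) = 0.631; fraction as HOCl = 1/(1 + 0.631) = 0.6131.
Free chlorine required for 2.57 ppm HOCl: 2.57 / 0.6131 = 4.192 ppm.
FC to add: 4.192 − 0.6 = 3.592 mg/L as Cl₂.
Cl₂ equivalent: 3.592 mg/L × 852,000 L = 3060 g.
Product at 14.8% available Cl: 3060 / 0.148 = 20,680 g.
Volume: 20,680 g ÷ 1.13 g/mL = 18,300 mL.

18.3 L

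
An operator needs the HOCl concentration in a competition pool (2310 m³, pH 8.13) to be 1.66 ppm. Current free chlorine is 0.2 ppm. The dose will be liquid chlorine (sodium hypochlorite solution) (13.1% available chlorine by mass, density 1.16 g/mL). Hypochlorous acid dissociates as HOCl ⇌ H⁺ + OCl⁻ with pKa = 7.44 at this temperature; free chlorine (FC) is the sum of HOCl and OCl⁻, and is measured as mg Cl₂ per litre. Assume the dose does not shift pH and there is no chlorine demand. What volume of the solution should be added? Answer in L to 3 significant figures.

146 L

Volume: 2310 m³ = 2,310,000 L.
[OCl⁻]/[HOCl] = 10^(pH − pKa) = 10^(8.13 − 7.44) = 4.898; fraction as HOCl = 1/(1 + 4.898) = 0.1696.
Free chlorine required for 1.66 ppm HOCl: 1.66 / 0.1696 = 9.79 ppm.
FC to add: 9.79 − 0.2 = 9.59 mg/L as Cl₂.
Cl₂ equivalent: 9.59 mg/L × 2,310,000 L = 22,150 g.
Product at 13.1% available Cl: 22,150 / 0.131 = 169,100 g.
Volume: 169,100 g ÷ 1.16 g/mL = 145,800 mL.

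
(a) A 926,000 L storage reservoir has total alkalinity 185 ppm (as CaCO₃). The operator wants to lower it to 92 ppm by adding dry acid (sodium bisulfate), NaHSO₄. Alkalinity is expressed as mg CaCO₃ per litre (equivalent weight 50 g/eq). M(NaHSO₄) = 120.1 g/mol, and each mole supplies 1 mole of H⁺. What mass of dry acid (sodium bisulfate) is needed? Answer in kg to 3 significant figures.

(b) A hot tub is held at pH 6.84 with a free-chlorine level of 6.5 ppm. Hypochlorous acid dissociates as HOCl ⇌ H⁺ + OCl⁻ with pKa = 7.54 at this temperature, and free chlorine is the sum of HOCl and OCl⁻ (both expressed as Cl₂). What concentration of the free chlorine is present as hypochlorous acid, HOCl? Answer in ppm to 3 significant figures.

(a) 207 kg; (b) 5.42 ppm

(a) Alkalinity to neutralize: (185 − 92) = 93 mg/L as CaCO₃ × 926,000 L = 86,120 g as CaCO₃.
(a) Equivalents of H⁺ required: 86,120 ÷ 50 g/eq = 1722 eq = 1722 mol NaHSO₄.
(a) Mass of NaHSO₄: 1722 × 120.1 = 206,900 g.

(b) [OCl⁻]/[HOCl] = 10^(pH − pKa) = 10^(6.84 − 7.54) = 10^-0.70 = 0.1995.
(b) Fraction as HOCl = 1 / (1 + 0.1995) = 0.8337.
(b) HOCl = 0.8337 × 6.5 ppm = 5.419 ppm.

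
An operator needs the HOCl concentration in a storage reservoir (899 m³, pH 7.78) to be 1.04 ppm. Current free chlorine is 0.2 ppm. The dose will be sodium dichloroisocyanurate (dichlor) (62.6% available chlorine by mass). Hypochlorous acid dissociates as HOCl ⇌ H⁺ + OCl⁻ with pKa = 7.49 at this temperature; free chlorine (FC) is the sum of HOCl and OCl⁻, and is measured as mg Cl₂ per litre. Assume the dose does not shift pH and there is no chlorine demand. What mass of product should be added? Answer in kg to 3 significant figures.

4.12 kg

Volume: 899 m³ = 899,000 L.
[OCl⁻]/[HOCl] = 10^(pH − pKa) = 10^(7.78 − 7.49) = 1.95; fraction as HOCl = 1/(1 + 1.95) = 0.339.
Free chlorine required for 1.04 ppm HOCl: 1.04 / 0.339 = 3.068 ppm.
FC to add: 3.068 − 0.2 = 2.868 mg/L as Cl₂.
Cl₂ equivalent: 2.868 mg/L × 899,000 L = 2578 g.
Product at 62.6% available Cl: 2578 / 0.626 = 4119 g.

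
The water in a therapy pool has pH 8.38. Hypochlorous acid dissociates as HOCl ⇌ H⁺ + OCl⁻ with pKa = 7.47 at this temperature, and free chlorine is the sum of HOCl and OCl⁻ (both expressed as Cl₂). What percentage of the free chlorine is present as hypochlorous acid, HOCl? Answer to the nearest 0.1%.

11.0%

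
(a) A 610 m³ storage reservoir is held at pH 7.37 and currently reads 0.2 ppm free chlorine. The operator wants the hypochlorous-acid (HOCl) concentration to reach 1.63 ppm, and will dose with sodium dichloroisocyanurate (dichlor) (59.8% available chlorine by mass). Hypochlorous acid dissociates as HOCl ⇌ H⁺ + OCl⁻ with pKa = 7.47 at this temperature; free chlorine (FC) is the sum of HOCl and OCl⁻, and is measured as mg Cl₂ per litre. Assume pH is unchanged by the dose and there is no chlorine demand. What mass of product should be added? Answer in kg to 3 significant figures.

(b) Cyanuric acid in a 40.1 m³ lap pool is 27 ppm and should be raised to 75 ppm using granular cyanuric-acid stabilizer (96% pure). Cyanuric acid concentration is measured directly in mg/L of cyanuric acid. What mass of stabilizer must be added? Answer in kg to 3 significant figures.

(a) 2.78 kg; (b) 2.00 kg

(a) Volume: 610 m³ = 610,000 L.
(a) [OCl⁻]/[HOCl] = 10^(pH − pKa) = 10^(7.37 − 7.47) = 0.7943; fraction as HOCl = 1/(1 + 0.7943) = 0.5573.
(a) Free chlorine required for 1.63 ppm HOCl: 1.63 / 0.5573 = 2.925 ppm.
(a) FC to add: 2.925 − 0.2 = 2.725 mg/L as Cl₂.
(a) Cl₂ equivalent: 2.725 mg/L × 610,000 L = 1662 g.
(a) Product at 59.8% available Cl: 1662 / 0.598 = 2779 g.

(b) Volume: 40.1 m³ = 40,100 L.
(b) CYA to add: (75 − 27) = 48 mg/L × 40,100 L = 1925 g cyanuric acid.
(b) At 96% purity: 1925 / 0.96 = 2005 g product.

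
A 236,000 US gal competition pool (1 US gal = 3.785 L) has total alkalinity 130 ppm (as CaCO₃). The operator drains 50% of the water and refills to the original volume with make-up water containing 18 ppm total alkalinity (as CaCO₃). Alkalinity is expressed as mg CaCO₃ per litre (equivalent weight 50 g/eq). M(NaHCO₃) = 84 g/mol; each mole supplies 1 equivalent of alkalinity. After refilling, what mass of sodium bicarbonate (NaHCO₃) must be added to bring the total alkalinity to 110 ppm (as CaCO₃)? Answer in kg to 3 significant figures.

54.0 kg

Volume: 236,000 US gal × 3.785 L/gal = 893,260 L.
After draining 50% and refilling: 130 × 0.50 + 18 × 0.50 = 74 ppm.
Deficit to target: 110 − 74 = 36 mg/L.
As CaCO₃: 36 mg/L × 893,260 L = 32,160 g; ÷ 50 g/eq ÷ 1 = 643.1 mol NaHCO₃.
Mass: 643.1 × 84 = 54,020 g.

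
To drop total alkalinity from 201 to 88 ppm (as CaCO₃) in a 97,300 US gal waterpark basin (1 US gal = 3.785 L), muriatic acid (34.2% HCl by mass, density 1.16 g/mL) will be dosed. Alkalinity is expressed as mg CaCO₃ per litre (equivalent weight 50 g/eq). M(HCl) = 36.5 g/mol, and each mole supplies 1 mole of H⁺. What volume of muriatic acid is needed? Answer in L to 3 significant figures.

76.6 L

Volume: 97,300 US gal × 3.785 L/gal = 368,280 L.
Alkalinity to neutralize: (201 − 88) = 113 mg/L as CaCO₃ × 368,280 L = 41,620 g as CaCO₃.
Equivalents of H⁺ required: 41,620 ÷ 50 g/eq = 832.3 eq = 832.3 mol HCl.
Mass of HCl: 832.3 × 36.5 = 30,380 g.
Mass of 34.2% solution: 30,380 / 0.342 = 88,830 g.
Volume: 88,830 g ÷ 1.16 g/mL = 76,580 mL.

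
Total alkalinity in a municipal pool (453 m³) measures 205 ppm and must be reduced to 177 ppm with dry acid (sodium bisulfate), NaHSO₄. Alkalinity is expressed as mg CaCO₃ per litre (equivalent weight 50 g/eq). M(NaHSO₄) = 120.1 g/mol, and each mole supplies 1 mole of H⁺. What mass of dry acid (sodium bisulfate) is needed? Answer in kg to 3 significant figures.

30.5 kg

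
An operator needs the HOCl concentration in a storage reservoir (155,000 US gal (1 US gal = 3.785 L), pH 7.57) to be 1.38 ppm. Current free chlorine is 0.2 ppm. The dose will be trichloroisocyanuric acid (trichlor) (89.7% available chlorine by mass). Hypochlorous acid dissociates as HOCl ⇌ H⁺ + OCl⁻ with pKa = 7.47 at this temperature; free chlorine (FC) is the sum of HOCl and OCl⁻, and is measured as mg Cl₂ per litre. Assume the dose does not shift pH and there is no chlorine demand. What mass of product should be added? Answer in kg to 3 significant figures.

Volume: 155,000 US gal × 3.785 L/gal = 586,675 L.
[OCl⁻]/[HOCl] = 10^(pH − pKa) = 10^(7.57 − 7.47) = 1.259; fraction as HOCl = 1/(1 + 1.259) = 0.4427.
Free chlorine required for 1.38 ppm HOCl: 1.38 / 0.4427 = 3.117 ppm.
FC to add: 3.117 − 0.2 = 2.917 mg/L as Cl₂.
Cl₂ equivalent: 2.917 mg/L × 586,675 L = 1712 g.
Product at 89.7% available Cl: 1712 / 0.897 = 1908 g.

1.91 kg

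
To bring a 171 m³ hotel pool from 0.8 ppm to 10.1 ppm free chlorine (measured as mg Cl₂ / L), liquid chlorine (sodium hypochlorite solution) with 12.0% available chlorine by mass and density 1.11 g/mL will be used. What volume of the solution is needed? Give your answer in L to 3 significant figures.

11.9 L

Volume: 171 m³ = 171,000 L.
Chlorine deficit: 10.1 − 0.8 = 9.3 ppm = 9.3 mg/L as Cl₂.
Cl₂ equivalent needed: 9.3 mg/L × 171,000 L = 1,590,000 mg = 1590 g.
Product at 12.0% available chlorine: 1590 / 0.12 = 13,250 g.
Volume at density 1.11 g/mL: 13,250 g ÷ 1.11 g/mL = 11,940 mL.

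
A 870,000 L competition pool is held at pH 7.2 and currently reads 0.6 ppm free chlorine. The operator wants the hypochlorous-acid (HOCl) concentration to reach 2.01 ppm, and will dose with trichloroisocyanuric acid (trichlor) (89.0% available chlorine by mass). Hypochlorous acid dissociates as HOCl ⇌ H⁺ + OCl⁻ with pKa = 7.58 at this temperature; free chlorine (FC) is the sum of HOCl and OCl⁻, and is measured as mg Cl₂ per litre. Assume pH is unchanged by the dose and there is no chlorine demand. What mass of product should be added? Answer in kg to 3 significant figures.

[OCl⁻]/[HOCl] = 10^(pH − pKa) = 10^(7.2 − 7.58) = 0.4169; fraction as HOCl = 1/(1 + 0.4169) = 0.7058.
Free chlorine required for 2.01 ppm HOCl: 2.01 / 0.7058 = 2.848 ppm.
FC to add: 2.848 − 0.6 = 2.248 mg/L as Cl₂.
Cl₂ equivalent: 2.248 mg/L × 870,000 L = 1956 g.
Product at 89.0% available Cl: 1956 / 0.89 = 2197 g.

2.20 kg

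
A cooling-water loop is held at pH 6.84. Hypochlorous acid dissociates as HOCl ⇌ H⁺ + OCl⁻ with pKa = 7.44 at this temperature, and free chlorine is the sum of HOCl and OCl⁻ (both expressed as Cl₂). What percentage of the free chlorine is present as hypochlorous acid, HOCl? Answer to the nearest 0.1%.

79.9%

[OCl⁻]/[HOCl] = 10^(pH − pKa) = 10^(6.84 − 7.44) = 10^-0.60 = 0.2512.
Fraction as HOCl = 1 / (1 + 0.2512) = 0.7992.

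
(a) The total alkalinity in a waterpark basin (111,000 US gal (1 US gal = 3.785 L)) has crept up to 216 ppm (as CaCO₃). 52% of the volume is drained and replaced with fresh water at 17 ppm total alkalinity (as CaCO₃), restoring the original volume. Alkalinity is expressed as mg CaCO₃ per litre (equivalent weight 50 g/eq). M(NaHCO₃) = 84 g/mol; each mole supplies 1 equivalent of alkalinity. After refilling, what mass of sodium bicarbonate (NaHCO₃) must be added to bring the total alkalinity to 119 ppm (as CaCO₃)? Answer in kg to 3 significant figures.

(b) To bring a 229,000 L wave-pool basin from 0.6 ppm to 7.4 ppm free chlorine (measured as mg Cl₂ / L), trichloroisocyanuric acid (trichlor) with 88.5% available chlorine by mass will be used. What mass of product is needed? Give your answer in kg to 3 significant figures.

(a) Volume: 111,000 US gal × 3.785 L/gal = 420,135 L.
(a) After draining 52% and refilling: 216 × 0.48 + 17 × 0.52 = 112.52 ppm.
(a) Deficit to target: 119 − 112.52 = 6.48 mg/L.
(a) As CaCO₃: 6.48 mg/L × 420,135 L = 2722 g; ÷ 50 g/eq ÷ 1 = 54.45 mol NaHCO₃.
(a) Mass: 54.45 × 84 = 4574 g.

(b) Chlorine deficit: 7.4 − 0.6 = 6.8 ppm = 6.8 mg/L as Cl₂.
(b) Cl₂ equivalent needed: 6.8 mg/L × 229,000 L = 1,557,000 mg = 1557 g.
(b) Product at 88.5% available chlorine: 1557 / 0.885 = 1760 g.

(a) 4.57 kg; (b) 1.76 kg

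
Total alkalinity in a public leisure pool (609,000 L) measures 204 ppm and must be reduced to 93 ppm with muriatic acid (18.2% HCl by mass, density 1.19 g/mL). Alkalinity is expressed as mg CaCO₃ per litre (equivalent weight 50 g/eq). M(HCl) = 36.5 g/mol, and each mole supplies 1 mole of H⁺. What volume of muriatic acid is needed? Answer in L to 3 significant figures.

228 L

Alkalinity to neutralize: (204 − 93) = 111 mg/L as CaCO₃ × 609,000 L = 67,600 g as CaCO₃.
Equivalents of H⁺ required: 67,600 ÷ 50 g/eq = 1352 eq = 1352 mol HCl.
Mass of HCl: 1352 × 36.5 = 49,350 g.
Mass of 18.2% solution: 49,350 / 0.182 = 271,100 g.
Volume: 271,100 g ÷ 1.19 g/mL = 227,800 mL.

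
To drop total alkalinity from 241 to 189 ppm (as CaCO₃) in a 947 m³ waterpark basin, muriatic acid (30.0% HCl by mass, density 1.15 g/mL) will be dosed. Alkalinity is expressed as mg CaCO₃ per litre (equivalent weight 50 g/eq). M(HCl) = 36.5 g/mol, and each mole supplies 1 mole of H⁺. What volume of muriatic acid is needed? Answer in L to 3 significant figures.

104 L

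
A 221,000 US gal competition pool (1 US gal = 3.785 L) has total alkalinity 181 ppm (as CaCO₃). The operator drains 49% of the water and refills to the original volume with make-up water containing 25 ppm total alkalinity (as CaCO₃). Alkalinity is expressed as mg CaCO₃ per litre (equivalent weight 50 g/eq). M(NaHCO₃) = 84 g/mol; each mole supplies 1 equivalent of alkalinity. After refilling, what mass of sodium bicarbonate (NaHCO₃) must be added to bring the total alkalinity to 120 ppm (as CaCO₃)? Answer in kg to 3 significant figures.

21.7 kg

Volume: 221,000 US gal × 3.785 L/gal = 836,485 L.
After draining 49% and refilling: 181 × 0.51 + 25 × 0.49 = 104.56 ppm.
Deficit to target: 120 − 104.56 = 15.44 mg/L.
As CaCO₃: 15.44 mg/L × 836,485 L = 12,920 g; ÷ 50 g/eq ÷ 1 = 258.3 mol NaHCO₃.
Mass: 258.3 × 84 = 21,700 g.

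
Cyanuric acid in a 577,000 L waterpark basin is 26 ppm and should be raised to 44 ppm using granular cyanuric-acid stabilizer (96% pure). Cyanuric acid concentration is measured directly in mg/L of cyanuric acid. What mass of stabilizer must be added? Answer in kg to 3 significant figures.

10.8 kg

CYA to add: (44 − 26) = 18 mg/L × 577,000 L = 10,390 g cyanuric acid.
At 96% purity: 10,390 / 0.96 = 10,820 g product.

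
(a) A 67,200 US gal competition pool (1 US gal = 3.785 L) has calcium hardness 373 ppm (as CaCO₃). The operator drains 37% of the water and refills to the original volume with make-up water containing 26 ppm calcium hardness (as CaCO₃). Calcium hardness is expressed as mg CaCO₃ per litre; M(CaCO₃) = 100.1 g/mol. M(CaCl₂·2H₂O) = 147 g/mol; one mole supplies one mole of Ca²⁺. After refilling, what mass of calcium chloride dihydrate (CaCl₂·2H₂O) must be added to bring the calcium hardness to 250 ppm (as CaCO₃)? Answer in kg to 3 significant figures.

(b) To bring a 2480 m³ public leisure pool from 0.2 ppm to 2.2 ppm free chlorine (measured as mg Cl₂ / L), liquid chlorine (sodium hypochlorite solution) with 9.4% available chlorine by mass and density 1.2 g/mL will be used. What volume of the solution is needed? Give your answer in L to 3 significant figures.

(a) Volume: 67,200 US gal × 3.785 L/gal = 254,352 L.
(a) After draining 37% and refilling: 373 × 0.63 + 26 × 0.37 = 244.61 ppm.
(a) Deficit to target: 250 − 244.61 = 5.39 mg/L.
(a) As CaCO₃: 5.39 mg/L × 254,352 L = 1371 g; ÷ 100.1 = 13.7 mol Ca²⁺.
(a) Mass: 13.7 × 147 = 2013 g.

(b) Volume: 2480 m³ = 2,480,000 L.
(b) Chlorine deficit: 2.2 − 0.2 = 2 ppm = 2 mg/L as Cl₂.
(b) Cl₂ equivalent needed: 2 mg/L × 2,480,000 L = 4,960,000 mg = 4960 g.
(b) Product at 9.4% available chlorine: 4960 / 0.094 = 52,770 g.
(b) Volume at density 1.2 g/mL: 52,770 g ÷ 1.2 g/mL = 43,970 mL.

(a) 2.01 kg; (b) 44.0 L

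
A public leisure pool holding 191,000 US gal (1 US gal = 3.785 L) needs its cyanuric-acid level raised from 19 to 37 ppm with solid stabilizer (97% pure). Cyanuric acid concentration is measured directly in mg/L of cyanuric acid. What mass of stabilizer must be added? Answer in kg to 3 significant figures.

Volume: 191,000 US gal × 3.785 L/gal = 722,935 L.
CYA to add: (37 − 19) = 18 mg/L × 722,935 L = 13,010 g cyanuric acid.
At 97% purity: 13,010 / 0.97 = 13,420 g product.

13.4 kg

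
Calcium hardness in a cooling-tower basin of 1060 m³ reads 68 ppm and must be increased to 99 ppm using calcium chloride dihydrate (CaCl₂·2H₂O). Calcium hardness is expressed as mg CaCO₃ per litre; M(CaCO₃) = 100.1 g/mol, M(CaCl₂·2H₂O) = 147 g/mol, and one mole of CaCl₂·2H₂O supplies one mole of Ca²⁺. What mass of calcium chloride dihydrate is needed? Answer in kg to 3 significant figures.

48.3 kg

Volume: 1060 m³ = 1,060,000 L.
Hardness to add: (99 − 68) = 31 mg/L as CaCO₃ × 1,060,000 L = 32,860 g as CaCO₃.
Moles of Ca²⁺ (1 mol Ca²⁺ ≡ 1 mol CaCO₃): 32,860 / 100.1 g/mol = 328.3 mol.
Mass of CaCl₂·2H₂O: 328.3 × 147 = 48,260 g.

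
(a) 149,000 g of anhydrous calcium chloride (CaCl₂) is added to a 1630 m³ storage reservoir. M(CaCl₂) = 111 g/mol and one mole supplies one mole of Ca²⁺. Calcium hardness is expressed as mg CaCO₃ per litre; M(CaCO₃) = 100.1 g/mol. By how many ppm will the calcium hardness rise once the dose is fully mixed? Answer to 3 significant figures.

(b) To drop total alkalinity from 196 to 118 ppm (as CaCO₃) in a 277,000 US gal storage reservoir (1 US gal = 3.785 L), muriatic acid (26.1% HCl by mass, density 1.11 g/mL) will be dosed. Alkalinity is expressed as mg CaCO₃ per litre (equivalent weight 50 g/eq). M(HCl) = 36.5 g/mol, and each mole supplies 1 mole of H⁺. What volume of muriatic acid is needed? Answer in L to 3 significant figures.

(a) Volume: 1630 m³ = 1,630,000 L.
(a) Moles of Ca²⁺: 149,000 g ÷ 111 g/mol = 1342 mol.
(a) As CaCO₃: 1342 mol × 100.1 g/mol = 134,400 g.
(a) Rise: 134,400 g / 1,630,000 L × 1000 = 82.43 mg/L.

(b) Volume: 277,000 US gal × 3.785 L/gal = 1,048,445 L.
(b) Alkalinity to neutralize: (196 − 118) = 78 mg/L as CaCO₃ × 1,048,445 L = 81,780 g as CaCO₃.
(b) Equivalents of H⁺ required: 81,780 ÷ 50 g/eq = 1636 eq = 1636 mol HCl.
(b) Mass of HCl: 1636 × 36.5 = 59,700 g.
(b) Mass of 26.1% solution: 59,700 / 0.261 = 228,700 g.
(b) Volume: 228,700 g ÷ 1.11 g/mL = 206,100 mL.

(a) 82.4 ppm; (b) 206 L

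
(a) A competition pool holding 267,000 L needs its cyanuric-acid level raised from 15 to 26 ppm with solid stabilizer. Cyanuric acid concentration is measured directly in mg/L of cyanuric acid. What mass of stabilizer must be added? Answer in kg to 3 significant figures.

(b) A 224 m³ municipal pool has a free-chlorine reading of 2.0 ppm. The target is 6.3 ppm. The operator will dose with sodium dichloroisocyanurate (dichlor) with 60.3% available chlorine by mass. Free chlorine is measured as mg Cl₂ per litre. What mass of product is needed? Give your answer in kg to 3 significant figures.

(a) 2.94 kg; (b) 1.60 kg

(a) CYA to add: (26 − 15) = 11 mg/L × 267,000 L = 2937 g cyanuric acid.

(b) Volume: 224 m³ = 224,000 L.
(b) Chlorine deficit: 6.3 − 2.0 = 4.3 ppm = 4.3 mg/L as Cl₂.
(b) Cl₂ equivalent needed: 4.3 mg/L × 224,000 L = 963,200 mg = 963.2 g.
(b) Product at 60.3% available chlorine: 963.2 / 0.603 = 1597 g.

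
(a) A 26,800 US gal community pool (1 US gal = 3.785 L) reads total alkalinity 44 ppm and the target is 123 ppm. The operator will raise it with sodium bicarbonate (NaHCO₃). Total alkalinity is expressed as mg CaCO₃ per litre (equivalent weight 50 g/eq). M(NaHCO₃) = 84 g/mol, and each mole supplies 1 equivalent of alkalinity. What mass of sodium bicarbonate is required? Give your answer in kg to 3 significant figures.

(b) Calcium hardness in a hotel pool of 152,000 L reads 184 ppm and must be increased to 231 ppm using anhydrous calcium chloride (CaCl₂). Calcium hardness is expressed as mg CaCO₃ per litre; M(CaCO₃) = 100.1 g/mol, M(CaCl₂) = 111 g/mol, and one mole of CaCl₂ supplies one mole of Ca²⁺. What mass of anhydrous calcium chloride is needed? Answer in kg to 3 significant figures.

(a) 13.5 kg; (b) 7.92 kg

(a) Volume: 26,800 US gal × 3.785 L/gal = 101,438 L.
(a) Alkalinity to add: (123 − 44) = 79 mg/L as CaCO₃ × 101,438 L = 8014 g as CaCO₃.
(a) Equivalents: 8014 g ÷ 50 g/eq = 160.3 eq.
(a) NaHCO₃ supplies 1 eq per mole → 160.3 mol.
(a) Mass: 160.3 mol × 84 g/mol = 13,460 g.

(b) Hardness to add: (231 − 184) = 47 mg/L as CaCO₃ × 152,000 L = 7144 g as CaCO₃.
(b) Moles of Ca²⁺ (1 mol Ca²⁺ ≡ 1 mol CaCO₃): 7144 / 100.1 g/mol = 71.37 mol.
(b) Mass of CaCl₂: 71.37 × 111 = 7922 g.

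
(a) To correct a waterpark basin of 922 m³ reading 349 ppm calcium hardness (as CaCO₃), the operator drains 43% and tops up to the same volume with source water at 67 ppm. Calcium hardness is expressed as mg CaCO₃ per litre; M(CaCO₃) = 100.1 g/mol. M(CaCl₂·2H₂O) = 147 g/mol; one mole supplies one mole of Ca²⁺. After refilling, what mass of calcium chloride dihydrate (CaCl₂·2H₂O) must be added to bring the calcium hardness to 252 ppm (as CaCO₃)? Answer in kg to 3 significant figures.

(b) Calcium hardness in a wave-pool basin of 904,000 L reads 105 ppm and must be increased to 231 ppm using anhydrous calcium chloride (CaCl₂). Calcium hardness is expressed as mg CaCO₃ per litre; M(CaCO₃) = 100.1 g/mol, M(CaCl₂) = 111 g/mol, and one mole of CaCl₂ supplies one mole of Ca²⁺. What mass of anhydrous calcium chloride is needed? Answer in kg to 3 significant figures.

(a) Volume: 922 m³ = 922,000 L.
(a) After draining 43% and refilling: 349 × 0.57 + 67 × 0.43 = 227.74 ppm.
(a) Deficit to target: 252 − 227.74 = 24.26 mg/L.
(a) As CaCO₃: 24.26 mg/L × 922,000 L = 22,370 g; ÷ 100.1 = 223.5 mol Ca²⁺.
(a) Mass: 223.5 × 147 = 32,850 g.

(b) Hardness to add: (231 − 105) = 126 mg/L as CaCO₃ × 904,000 L = 113,900 g as CaCO₃.
(b) Moles of Ca²⁺ (1 mol Ca²⁺ ≡ 1 mol CaCO₃): 113,900 / 100.1 g/mol = 1138 mol.
(b) Mass of CaCl₂: 1138 × 111 = 126,300 g.

(a) 32.8 kg; (b) 126 kg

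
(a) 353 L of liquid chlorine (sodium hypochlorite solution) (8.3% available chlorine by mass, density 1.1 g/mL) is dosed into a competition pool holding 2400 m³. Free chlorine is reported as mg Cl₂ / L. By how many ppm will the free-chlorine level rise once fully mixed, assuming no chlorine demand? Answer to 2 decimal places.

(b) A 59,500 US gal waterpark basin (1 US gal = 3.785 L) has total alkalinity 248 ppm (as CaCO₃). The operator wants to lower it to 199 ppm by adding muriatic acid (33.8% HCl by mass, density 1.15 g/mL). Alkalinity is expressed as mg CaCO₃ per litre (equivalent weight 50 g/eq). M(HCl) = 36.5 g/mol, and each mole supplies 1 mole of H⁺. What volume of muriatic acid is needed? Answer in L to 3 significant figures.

(a) 13.43 ppm; (b) 20.7 L

(a) Volume: 2400 m³ = 2,400,000 L.
(a) Mass of solution: 353 L × 1000 mL/L × 1.1 g/mL = 388,300 g.
(a) Available chlorine delivered: 388,300 g × 0.083 = 32,230 g as Cl₂.
(a) Concentration rise: 32,230 g / 2,400,000 L = 13.43 mg/L = 13.43 ppm.

(b) Volume: 59,500 US gal × 3.785 L/gal = 225,208 L.
(b) Alkalinity to neutralize: (248 − 199) = 49 mg/L as CaCO₃ × 225,208 L = 11,040 g as CaCO₃.
(b) Equivalents of H⁺ required: 11,040 ÷ 50 g/eq = 220.7 eq = 220.7 mol HCl.
(b) Mass of HCl: 220.7 × 36.5 = 8056 g.
(b) Mass of 33.8% solution: 8056 / 0.338 = 23,830 g.
(b) Volume: 23,830 g ÷ 1.15 g/mL = 20,720 mL.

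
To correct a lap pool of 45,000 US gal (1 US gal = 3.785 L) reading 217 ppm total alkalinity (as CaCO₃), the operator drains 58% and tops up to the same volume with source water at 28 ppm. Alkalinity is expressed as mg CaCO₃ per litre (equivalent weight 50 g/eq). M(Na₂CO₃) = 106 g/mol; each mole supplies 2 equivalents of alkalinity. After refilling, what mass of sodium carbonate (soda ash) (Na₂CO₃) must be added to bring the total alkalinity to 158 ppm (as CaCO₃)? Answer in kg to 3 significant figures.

9.14 kg

Volume: 45,000 US gal × 3.785 L/gal = 170,325 L.
After draining 58% and refilling: 217 × 0.42 + 28 × 0.58 = 107.38 ppm.
Deficit to target: 158 − 107.38 = 50.62 mg/L.
As CaCO₃: 50.62 mg/L × 170,325 L = 8622 g; ÷ 50 g/eq ÷ 2 = 86.22 mol Na₂CO₃.
Mass: 86.22 × 106 = 9139 g.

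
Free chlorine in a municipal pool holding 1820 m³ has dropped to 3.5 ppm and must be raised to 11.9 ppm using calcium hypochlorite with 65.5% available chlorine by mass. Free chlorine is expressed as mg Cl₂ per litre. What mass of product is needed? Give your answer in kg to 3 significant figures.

23.3 kg

Volume: 1820 m³ = 1,820,000 L.
Chlorine deficit: 11.9 − 3.5 = 8.4 ppm = 8.4 mg/L as Cl₂.
Cl₂ equivalent needed: 8.4 mg/L × 1,820,000 L = 15,290,000 mg = 15,290 g.
Product at 65.5% available chlorine: 15,290 / 0.655 = 23,340 g.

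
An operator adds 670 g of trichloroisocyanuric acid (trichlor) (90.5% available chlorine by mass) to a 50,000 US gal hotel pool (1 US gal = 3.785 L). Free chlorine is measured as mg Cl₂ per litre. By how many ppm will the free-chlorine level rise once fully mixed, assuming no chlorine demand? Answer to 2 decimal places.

Volume: 50,000 US gal × 3.785 L/gal = 189,250 L.
Available chlorine delivered: 670 g × 0.905 = 606.4 g as Cl₂.
Concentration rise: 606.4 g / 189,250 L = 3.204 mg/L = 3.20 ppm.

3.20 ppm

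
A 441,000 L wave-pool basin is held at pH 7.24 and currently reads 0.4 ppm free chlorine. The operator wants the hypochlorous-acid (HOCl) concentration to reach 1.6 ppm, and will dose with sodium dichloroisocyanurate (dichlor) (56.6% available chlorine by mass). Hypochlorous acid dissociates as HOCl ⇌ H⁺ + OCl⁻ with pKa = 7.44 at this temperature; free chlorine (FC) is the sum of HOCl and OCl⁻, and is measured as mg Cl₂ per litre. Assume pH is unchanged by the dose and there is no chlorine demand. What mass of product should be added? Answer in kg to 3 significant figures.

1.72 kg

[OCl⁻]/[HOCl] = 10^(pH − pKa) = 10^(7.24 − 7.44) = 0.631; fraction as HOCl = 1/(1 + 0.631) = 0.6131.
Free chlorine required for 1.6 ppm HOCl: 1.6 / 0.6131 = 2.61 ppm.
FC to add: 2.61 − 0.4 = 2.21 mg/L as Cl₂.
Cl₂ equivalent: 2.21 mg/L × 441,000 L = 974.4 g.
Product at 56.6% available Cl: 974.4 / 0.566 = 1722 g.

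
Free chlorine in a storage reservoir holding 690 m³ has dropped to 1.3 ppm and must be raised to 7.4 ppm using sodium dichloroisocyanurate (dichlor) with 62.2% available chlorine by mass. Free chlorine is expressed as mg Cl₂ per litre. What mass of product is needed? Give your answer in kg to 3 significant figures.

Volume: 690 m³ = 690,000 L.
Chlorine deficit: 7.4 − 1.3 = 6.1 ppm = 6.1 mg/L as Cl₂.
Cl₂ equivalent needed: 6.1 mg/L × 690,000 L = 4,209,000 mg = 4209 g.
Product at 62.2% available chlorine: 4209 / 0.622 = 6767 g.

6.77 kg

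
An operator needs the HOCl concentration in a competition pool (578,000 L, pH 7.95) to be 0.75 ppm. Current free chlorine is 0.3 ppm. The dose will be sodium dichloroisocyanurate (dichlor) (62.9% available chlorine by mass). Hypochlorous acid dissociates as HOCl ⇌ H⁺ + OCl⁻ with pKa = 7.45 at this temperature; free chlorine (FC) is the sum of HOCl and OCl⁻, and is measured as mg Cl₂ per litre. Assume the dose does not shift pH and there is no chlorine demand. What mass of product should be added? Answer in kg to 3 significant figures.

[OCl⁻]/[HOCl] = 10^(pH − pKa) = 10^(7.95 − 7.45) = 3.162; fraction as HOCl = 1/(1 + 3.162) = 0.2403.
Free chlorine required for 0.75 ppm HOCl: 0.75 / 0.2403 = 3.122 ppm.
FC to add: 3.122 − 0.3 = 2.822 mg/L as Cl₂.
Cl₂ equivalent: 2.822 mg/L × 578,000 L = 1631 g.
Product at 62.9% available Cl: 1631 / 0.629 = 2593 g.

2.59 kg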